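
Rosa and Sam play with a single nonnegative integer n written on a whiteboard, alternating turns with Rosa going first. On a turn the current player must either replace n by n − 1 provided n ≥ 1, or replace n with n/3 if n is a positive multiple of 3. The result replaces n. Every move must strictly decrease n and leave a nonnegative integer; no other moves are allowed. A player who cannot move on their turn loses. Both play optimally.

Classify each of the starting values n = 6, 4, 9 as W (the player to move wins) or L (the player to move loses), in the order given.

6: W, 4: L, 9: L

Use the standard recursion: the mover loses at a terminal position; elsewhere, the mover wins exactly when some move hands the opponent an L position.
n=0: no move → L
n=1: →0(L), so W
n=2: →1(W) only, which is W, so L
n=3: →2(L), so W
n=4: →3(W) only, which is W, so L
n=5: →4(L), so W
n=6: →2(L), so W
n=7: →6(W) only, which is W, so L
n=8: →7(L), so W
n=9: →3(W), 8(W) — all W, so L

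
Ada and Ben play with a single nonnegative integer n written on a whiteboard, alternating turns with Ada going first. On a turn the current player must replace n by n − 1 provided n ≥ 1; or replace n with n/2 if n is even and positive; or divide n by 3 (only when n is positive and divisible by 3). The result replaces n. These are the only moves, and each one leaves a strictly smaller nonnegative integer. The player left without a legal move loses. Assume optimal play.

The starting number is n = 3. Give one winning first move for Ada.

Move to 2.

Positions with no move are L. A position that does have a move is losing for the player to move precisely when every available move leads to a winning position for the opponent. Fill in the labels:
n=0: no move → L
n=1: →0(L), so W
n=2: →1(W) only, which is W, so L
n=3: →2(L), so W
From 3, the L positions reachable in one move are: 2.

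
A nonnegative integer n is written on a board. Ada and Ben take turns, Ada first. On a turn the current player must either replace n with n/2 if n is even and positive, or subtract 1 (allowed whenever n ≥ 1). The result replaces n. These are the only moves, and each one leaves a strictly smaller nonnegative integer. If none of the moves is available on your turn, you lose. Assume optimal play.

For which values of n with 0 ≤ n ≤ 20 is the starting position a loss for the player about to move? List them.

Use the standard recursion: the mover loses at a terminal position; elsewhere, the mover wins exactly when some move hands the opponent an L position.
n=0: no move → L
n=1: reaches L-position 0 → W
n=2: only reaches 1(W), which is W → L
n=3: reaches L-position 2 → W
n=4: reaches L-position 2 → W
n=5: only reaches 4(W), which is W → L
n=6: reaches L-position 5 → W
n=7: only reaches 6(W), which is W → L
n=8: reaches L-position 7 → W
n=9: only reaches 8(W), which is W → L
n=10: reaches L-position 5 → W
n=11: only reaches 10(W), which is W → L
n=12: reaches L-position 11 → W
n=13: only reaches 12(W), which is W → L
n=14: reaches L-position 7 → W
n=15: only reaches 14(W), which is W → L
n=16: reaches L-position 15 → W
n=17: only reaches 16(W), which is W → L
n=18: reaches L-position 9 → W
n=19: only reaches 18(W), which is W → L
n=20: reaches L-position 19 → W
The losing starting values of n are exactly the entries labelled L in this table (10 of them).

0, 2, 5, 7, 9, 11, 13, 15, 17, 19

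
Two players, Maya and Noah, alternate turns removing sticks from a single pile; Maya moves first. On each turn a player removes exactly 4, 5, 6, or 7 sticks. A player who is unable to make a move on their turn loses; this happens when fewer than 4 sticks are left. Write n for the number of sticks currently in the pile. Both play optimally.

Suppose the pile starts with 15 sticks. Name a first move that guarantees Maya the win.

Build the W/L table. Terminal = L. A non-terminal position is W if it has a move to some L; otherwise it is L.
n=0: no move → L
n=1: no move → L
n=2: no move → L
n=3: no move → L
n=4: →0(L), so W
n=5: →1(L), so W
n=6: →2(L), so W
n=7: →3(L), so W
n=8: →3(L), so W
n=9: →3(L), so W
n=10: →3(L), so W
n=11: →7(W), 6(W), 5(W), 4(W) — all W, so L
n=12: →8(W), 7(W), 6(W), 5(W) — all W, so L
n=13: →9(W), 8(W), 7(W), 6(W) — all W, so L
n=14: →10(W), 9(W), 8(W), 7(W) — all W, so L
n=15: →11(L), so W
From 15, the L positions reachable in one move are: 11.

Remove 4, leaving 11.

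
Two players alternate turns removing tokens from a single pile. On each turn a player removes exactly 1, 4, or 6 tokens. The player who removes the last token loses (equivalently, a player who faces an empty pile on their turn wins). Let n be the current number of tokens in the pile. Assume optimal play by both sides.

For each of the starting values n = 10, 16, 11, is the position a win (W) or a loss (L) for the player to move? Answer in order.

Classify positions by backward induction: terminal positions (no move available) are W. From any other position, the mover wins iff some move reaches an L.
n=0: no move; the opponent has just taken the last token and therefore loses → W
n=1: L (sole option 0(W) is W)
n=2: W (go to 1, an L position)
n=3: L (sole option 2(W) is W)
n=4: W (go to 3, an L position)
n=5: W (go to 1, an L position)
n=6: L (options 5(W), 2(W), 0(W) are all W)
n=7: W (go to 6, an L position)
n=8: L (options 7(W), 4(W), 2(W) are all W)
n=9: W (go to 8, an L position)
n=10: W (go to 6, an L position)
n=11: L (options 10(W), 7(W), 5(W) are all W)
n=12: W (go to 11, an L position)
n=13: L (options 12(W), 9(W), 7(W) are all W)
n=14: W (go to 13, an L position)
n=15: W (go to 11, an L position)
n=16: L (options 15(W), 12(W), 10(W) are all W)

10: W, 16: L, 11: L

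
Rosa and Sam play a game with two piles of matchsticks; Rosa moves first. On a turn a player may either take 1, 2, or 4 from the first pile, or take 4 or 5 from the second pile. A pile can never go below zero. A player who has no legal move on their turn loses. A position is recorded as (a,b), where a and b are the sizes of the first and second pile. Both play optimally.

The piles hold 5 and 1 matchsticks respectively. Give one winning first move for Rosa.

Work bottom-up. With no move the player to move loses. Otherwise the position is W if at least one move leads to an L position for the opponent, and L if every move leads to a W.
No move ever increases a pile, so every position that can arise here has a ≤ 5 and b ≤ 1; it is enough to label the cells with 0 ≤ a ≤ 5 and 0 ≤ b ≤ 1.
Every move lowers a or b (never raises either), so fill the grid row by row in increasing a, and left to right within a row: each cell's successors are then already labelled.
      b=0  b=1
a=0:    L    L
a=1:    W    W
a=2:    W    W
a=3:    L    L
a=4:    W    W
a=5:    W    W
Cells with no legal move (terminal, hence L): (0,0), (0,1).
The remaining L cells, each justified by listing all of its moves:
(3,0): L (options (2,0)(W), (1,0)(W) are all W)
(3,1): L (options (2,1)(W), (1,1)(W) are all W)
Every other cell has at least one move into one of the L cells above, so it is W.
From (5,1), the L positions reachable in one move are: (3,1).

Move to (3,1).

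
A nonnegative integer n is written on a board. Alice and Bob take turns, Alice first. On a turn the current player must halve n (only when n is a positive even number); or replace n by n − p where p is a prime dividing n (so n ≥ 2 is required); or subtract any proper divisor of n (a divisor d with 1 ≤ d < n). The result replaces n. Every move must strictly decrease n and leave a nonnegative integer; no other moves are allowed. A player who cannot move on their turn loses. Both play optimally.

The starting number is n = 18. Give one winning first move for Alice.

Build the W/L table. Terminal = L. A non-terminal position is W if it has a move to some L; otherwise it is L.
n=0: no move → L
n=1: no move → L
n=2: W (go to 0, an L position)
n=3: W (go to 0, an L position)
n=4: L (options 2(W), 3(W) are all W)
n=5: W (go to 0, an L position)
n=6: W (go to 4, an L position)
n=7: W (go to 0, an L position)
n=8: W (go to 4, an L position)
n=9: L (options 6(W), 8(W) are all W)
n=10: W (go to 9, an L position)
n=11: W (go to 0, an L position)
n=12: W (go to 9, an L position)
n=13: W (go to 0, an L position)
n=14: L (options 7(W), 12(W), 13(W) are all W)
n=15: W (go to 14, an L position)
n=16: W (go to 14, an L position)
n=17: W (go to 0, an L position)
n=18: W (go to 9, an L position)
From 18, the L positions reachable in one move are: 9.

Move to 9.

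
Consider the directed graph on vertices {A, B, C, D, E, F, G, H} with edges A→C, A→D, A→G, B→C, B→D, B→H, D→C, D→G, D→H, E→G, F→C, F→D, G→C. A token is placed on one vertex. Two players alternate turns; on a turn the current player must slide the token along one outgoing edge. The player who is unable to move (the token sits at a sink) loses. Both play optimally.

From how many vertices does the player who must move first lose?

Positions with no move are L. A position that does have a move is losing for the player to move precisely when every available move leads to a winning position for the opponent. Fill in the labels:
Every edge goes from a vertex to one that appears earlier in the order C, H, G, D, F, B, A, E, so processing vertices in that order labels each vertex after all of its successors.
C: no outgoing edge → L
H: no outgoing edge → L
G: reaches L-position C → W
D: reaches L-position H → W
F: reaches L-position C → W
B: reaches L-position H → W
A: reaches L-position C → W
E: only reaches G(W), which is W → L
The L vertices are C, E, H; that is 3 in all.

3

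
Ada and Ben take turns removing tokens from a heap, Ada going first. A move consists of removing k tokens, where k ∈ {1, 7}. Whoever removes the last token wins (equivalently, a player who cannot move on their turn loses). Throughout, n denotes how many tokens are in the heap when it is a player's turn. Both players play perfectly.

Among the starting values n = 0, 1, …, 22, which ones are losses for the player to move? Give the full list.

Positions with no move are L. A position that does have a move is losing for the player to move precisely when every available move leads to a winning position for the opponent. Fill in the labels:
n=0: no move → L
n=1: W (go to 0, an L position)
n=2: L (sole option 1(W) is W)
n=3: W (go to 2, an L position)
n=4: L (sole option 3(W) is W)
n=5: W (go to 4, an L position)
n=6: L (sole option 5(W) is W)
n=7: W (go to 6, an L position)
n=8: L (options 7(W), 1(W) are all W)
n=9: W (go to 8, an L position)
n=10: L (options 9(W), 3(W) are all W)
n=11: W (go to 10, an L position)
n=12: L (options 11(W), 5(W) are all W)
n=13: W (go to 12, an L position)
n=14: L (options 13(W), 7(W) are all W)
n=15: W (go to 14, an L position)
n=16: L (options 15(W), 9(W) are all W)
n=17: W (go to 16, an L position)
n=18: L (options 17(W), 11(W) are all W)
n=19: W (go to 18, an L position)
n=20: L (options 19(W), 13(W) are all W)
n=21: W (go to 20, an L position)
n=22: L (options 21(W), 15(W) are all W)
The losing starting values of n are exactly the entries labelled L in this table (12 of them).

0, 2, 4, 6, 8, 10, 12, 14, 16, 18, 20, 22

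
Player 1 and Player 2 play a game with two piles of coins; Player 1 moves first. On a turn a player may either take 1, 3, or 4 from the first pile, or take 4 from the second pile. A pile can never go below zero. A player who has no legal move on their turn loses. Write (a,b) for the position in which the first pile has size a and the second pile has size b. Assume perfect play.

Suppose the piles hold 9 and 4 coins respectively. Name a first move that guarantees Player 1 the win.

Move to (8,4).

Classify positions by backward induction: terminal positions (no move available) are L. From any other position, the mover wins iff some move reaches an L.
No move ever increases a pile, so every position that can arise here has a ≤ 9 and b ≤ 4; it is enough to label the cells with 0 ≤ a ≤ 9 and 0 ≤ b ≤ 4.
Every move lowers a or b (never raises either), so fill the grid row by row in increasing a, and left to right within a row: each cell's successors are then already labelled.
      b=0  b=1  b=2  b=3  b=4
a=0:    L    L    L    L    W
a=1:    W    W    W    W    L
a=2:    L    L    L    L    W
a=3:    W    W    W    W    L
a=4:    W    W    W    W    W
a=5:    W    W    W    W    W
a=6:    W    W    W    W    W
a=7:    L    L    L    L    W
a=8:    W    W    W    W    L
a=9:    L    L    L    L    W
Cells with no legal move (terminal, hence L): (0,0), (0,1), (0,2), (0,3).
The remaining L cells, each justified by listing all of its moves:
(1,4): →(0,4)(W), (1,0)(W) — all W, so L
(2,0): →(1,0)(W) only, which is W, so L
(2,1): →(1,1)(W) only, which is W, so L
(2,2): →(1,2)(W) only, which is W, so L
(2,3): →(1,3)(W) only, which is W, so L
(3,4): →(2,4)(W), (0,4)(W), (3,0)(W) — all W, so L
(7,0): →(6,0)(W), (4,0)(W), (3,0)(W) — all W, so L
(7,1): →(6,1)(W), (4,1)(W), (3,1)(W) — all W, so L
(7,2): →(6,2)(W), (4,2)(W), (3,2)(W) — all W, so L
(7,3): →(6,3)(W), (4,3)(W), (3,3)(W) — all W, so L
(8,4): →(7,4)(W), (5,4)(W), (4,4)(W), (8,0)(W) — all W, so L
(9,0): →(8,0)(W), (6,0)(W), (5,0)(W) — all W, so L
(9,1): →(8,1)(W), (6,1)(W), (5,1)(W) — all W, so L
(9,2): →(8,2)(W), (6,2)(W), (5,2)(W) — all W, so L
(9,3): →(8,3)(W), (6,3)(W), (5,3)(W) — all W, so L
Every other cell has at least one move into one of the L cells above, so it is W.
From (9,4), the L positions reachable in one move are: (8,4), (9,0). Any move reaching one of these is winning.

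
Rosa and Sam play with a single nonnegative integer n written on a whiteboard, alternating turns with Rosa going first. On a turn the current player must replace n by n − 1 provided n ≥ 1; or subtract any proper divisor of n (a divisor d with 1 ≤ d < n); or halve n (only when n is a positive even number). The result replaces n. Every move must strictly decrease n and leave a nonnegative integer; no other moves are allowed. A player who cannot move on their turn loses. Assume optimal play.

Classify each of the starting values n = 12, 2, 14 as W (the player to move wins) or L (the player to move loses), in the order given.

Positions with no move are L. A position that does have a move is losing for the player to move precisely when every available move leads to a winning position for the opponent. Fill in the labels:
n=0: no move → L
n=1: →0(L), so W
n=2: →1(W) only, which is W, so L
n=3: →2(L), so W
n=4: →2(L), so W
n=5: →4(W) only, which is W, so L
n=6: →5(L), so W
n=7: →6(W) only, which is W, so L
n=8: →7(L), so W
n=9: →6(W), 8(W) — all W, so L
n=10: →5(L), so W
n=11: →10(W) only, which is W, so L
n=12: →9(L), so W
n=13: →12(W) only, which is W, so L
n=14: →7(L), so W

12: W, 2: L, 14: W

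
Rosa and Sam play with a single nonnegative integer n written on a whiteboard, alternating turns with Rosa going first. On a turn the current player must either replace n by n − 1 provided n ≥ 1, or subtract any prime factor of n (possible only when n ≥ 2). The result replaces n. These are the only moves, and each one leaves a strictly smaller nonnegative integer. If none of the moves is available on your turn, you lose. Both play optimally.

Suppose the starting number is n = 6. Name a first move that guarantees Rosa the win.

Compute win/loss labels from the base case upward. A position with no move is L. Any other position is W if it can reach an L in one move, else L.
n=0: no move → L
n=1: W (go to 0, an L position)
n=2: W (go to 0, an L position)
n=3: W (go to 0, an L position)
n=4: L (options 2(W), 3(W) are all W)
n=5: W (go to 0, an L position)
n=6: W (go to 4, an L position)
From 6, the L positions reachable in one move are: 4.

Move to 4.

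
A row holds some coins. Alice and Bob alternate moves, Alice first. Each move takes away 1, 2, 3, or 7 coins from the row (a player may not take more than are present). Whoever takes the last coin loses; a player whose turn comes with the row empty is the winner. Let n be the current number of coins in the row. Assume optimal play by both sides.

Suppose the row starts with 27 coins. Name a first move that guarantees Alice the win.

Work bottom-up. With no move the player to move wins. Otherwise the position is W if at least one move leads to an L position for the opponent, and L if every move leads to a W.
n=0: no move; the opponent has just taken the last coin and therefore loses → W
n=1: the only move is to 0(W), a W ⇒ L
n=2: can move to 1, which is L ⇒ W
n=3: can move to 1, which is L ⇒ W
n=4: can move to 1, which is L ⇒ W
n=5: moves to 4(W), 3(W), 2(W); every one is W ⇒ L
n=6: can move to 5, which is L ⇒ W
n=7: can move to 5, which is L ⇒ W
n=8: can move to 5, which is L ⇒ W
n=9: moves to 8(W), 7(W), 6(W), 2(W); every one is W ⇒ L
n=10: can move to 9, which is L ⇒ W
n=11: can move to 9, which is L ⇒ W
n=12: can move to 9, which is L ⇒ W
n=13: moves to 12(W), 11(W), 10(W), 6(W); every one is W ⇒ L
n=14: can move to 13, which is L ⇒ W
n=15: can move to 13, which is L ⇒ W
n=16: can move to 13, which is L ⇒ W
n=17: moves to 16(W), 15(W), 14(W), 10(W); every one is W ⇒ L
n=18: can move to 17, which is L ⇒ W
n=19: can move to 17, which is L ⇒ W
n=20: can move to 17, which is L ⇒ W
n=21: moves to 20(W), 19(W), 18(W), 14(W); every one is W ⇒ L
n=22: can move to 21, which is L ⇒ W
n=23: can move to 21, which is L ⇒ W
n=24: can move to 21, which is L ⇒ W
n=25: moves to 24(W), 23(W), 22(W), 18(W); every one is W ⇒ L
n=26: can move to 25, which is L ⇒ W
n=27: can move to 25, which is L ⇒ W
From 27, the L positions reachable in one move are: 25.

Remove 2, leaving 25.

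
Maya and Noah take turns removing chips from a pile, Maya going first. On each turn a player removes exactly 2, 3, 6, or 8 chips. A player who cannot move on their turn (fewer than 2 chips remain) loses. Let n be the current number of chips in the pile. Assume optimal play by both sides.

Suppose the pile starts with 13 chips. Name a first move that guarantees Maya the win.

Remove 3, leaving 10.

Positions with no move are L. A position that does have a move is losing for the player to move precisely when every available move leads to a winning position for the opponent. Fill in the labels:
n=0: no move → L
n=1: no move → L
n=2: W (go to 0, an L position)
n=3: W (go to 1, an L position)
n=4: W (go to 1, an L position)
n=5: L (options 3(W), 2(W) are all W)
n=6: W (go to 0, an L position)
n=7: W (go to 5, an L position)
n=8: W (go to 5, an L position)
n=9: W (go to 1, an L position)
n=10: L (options 8(W), 7(W), 4(W), 2(W) are all W)
n=11: W (go to 5, an L position)
n=12: W (go to 10, an L position)
n=13: W (go to 10, an L position)
From 13, the L positions reachable in one move are: 10, 5. Any move reaching one of these is winning.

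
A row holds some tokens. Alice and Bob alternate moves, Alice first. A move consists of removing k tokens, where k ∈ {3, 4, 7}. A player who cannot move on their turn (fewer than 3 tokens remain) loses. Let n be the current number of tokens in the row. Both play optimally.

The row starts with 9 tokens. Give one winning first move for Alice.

Remove 7, leaving 2.

Label each position W (a win for the player to move) or L (a loss). A position with no legal move is L; any other position is W exactly when some move reaches an L, and L when every move reaches a W.
n=0: no move → L
n=1: no move → L
n=2: no move → L
n=3: reaches L-position 0 → W
n=4: reaches L-position 1 → W
n=5: reaches L-position 2 → W
n=6: reaches L-position 2 → W
n=7: reaches L-position 0 → W
n=8: reaches L-position 1 → W
n=9: reaches L-position 2 → W
From 9, the L positions reachable in one move are: 2.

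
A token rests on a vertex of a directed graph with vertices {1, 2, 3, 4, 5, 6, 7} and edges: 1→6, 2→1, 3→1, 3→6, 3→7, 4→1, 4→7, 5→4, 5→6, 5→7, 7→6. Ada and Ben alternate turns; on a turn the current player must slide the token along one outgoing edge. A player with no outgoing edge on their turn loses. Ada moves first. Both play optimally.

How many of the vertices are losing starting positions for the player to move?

3

Build the W/L table. Terminal = L. A non-terminal position is W if it has a move to some L; otherwise it is L.
Every edge goes from a vertex to one that appears earlier in the order 6, 7, 1, 4, 5, 3, 2, so processing vertices in that order labels each vertex after all of its successors.
6: no outgoing edge → L
7: can move to 6, which is L ⇒ W
1: can move to 6, which is L ⇒ W
4: moves to 1(W), 7(W); every one is W ⇒ L
5: can move to 4, which is L ⇒ W
3: can move to 6, which is L ⇒ W
2: the only move is to 1(W), a W ⇒ L
The L vertices are 2, 4, 6; that is 3 in all.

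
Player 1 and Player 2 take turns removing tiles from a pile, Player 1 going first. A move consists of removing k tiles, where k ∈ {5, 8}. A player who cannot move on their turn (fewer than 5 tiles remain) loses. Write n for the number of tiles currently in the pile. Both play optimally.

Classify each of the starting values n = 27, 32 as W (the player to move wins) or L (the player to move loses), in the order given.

Compute win/loss labels from the base case upward. A position with no move is L. Any other position is W if it can reach an L in one move, else L.
n=0: no move → L
n=1: no move → L
n=2: no move → L
n=3: no move → L
n=4: no move → L
n=5: W (go to 0, an L position)
n=6: W (go to 1, an L position)
n=7: W (go to 2, an L position)
n=8: W (go to 3, an L position)
n=9: W (go to 4, an L position)
n=10: W (go to 2, an L position)
n=11: W (go to 3, an L position)
n=12: W (go to 4, an L position)
n=13: L (options 8(W), 5(W) are all W)
n=14: L (options 9(W), 6(W) are all W)
n=15: L (options 10(W), 7(W) are all W)
n=16: L (options 11(W), 8(W) are all W)
n=17: L (options 12(W), 9(W) are all W)
n=18: W (go to 13, an L position)
n=19: W (go to 14, an L position)
n=20: W (go to 15, an L position)
n=21: W (go to 16, an L position)
n=22: W (go to 17, an L position)
n=23: W (go to 15, an L position)
n=24: W (go to 16, an L position)
n=25: W (go to 17, an L position)
n=26: L (options 21(W), 18(W) are all W)
n=27: L (options 22(W), 19(W) are all W)
n=28: L (options 23(W), 20(W) are all W)
n=29: L (options 24(W), 21(W) are all W)
n=30: L (options 25(W), 22(W) are all W)
n=31: W (go to 26, an L position)
n=32: W (go to 27, an L position)

27: L, 32: W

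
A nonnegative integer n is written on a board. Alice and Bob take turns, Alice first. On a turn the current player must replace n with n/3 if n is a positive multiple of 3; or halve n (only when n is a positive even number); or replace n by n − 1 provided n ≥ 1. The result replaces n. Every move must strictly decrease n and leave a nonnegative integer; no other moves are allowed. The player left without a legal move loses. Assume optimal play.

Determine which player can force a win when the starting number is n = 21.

Alice wins.

Classify positions by backward induction: terminal positions (no move available) are L. From any other position, the mover wins iff some move reaches an L.
n=0: no move → L
n=1: can move to 0, which is L ⇒ W
n=2: the only move is to 1(W), a W ⇒ L
n=3: can move to 2, which is L ⇒ W
n=4: can move to 2, which is L ⇒ W
n=5: the only move is to 4(W), a W ⇒ L
n=6: can move to 2, which is L ⇒ W
n=7: the only move is to 6(W), a W ⇒ L
n=8: can move to 7, which is L ⇒ W
n=9: moves to 3(W), 8(W); every one is W ⇒ L
n=10: can move to 5, which is L ⇒ W
n=11: the only move is to 10(W), a W ⇒ L
n=12: can move to 11, which is L ⇒ W
n=13: the only move is to 12(W), a W ⇒ L
n=14: can move to 7, which is L ⇒ W
n=15: can move to 5, which is L ⇒ W
n=16: moves to 8(W), 15(W); every one is W ⇒ L
n=17: can move to 16, which is L ⇒ W
n=18: can move to 9, which is L ⇒ W
n=19: the only move is to 18(W), a W ⇒ L
n=20: can move to 19, which is L ⇒ W
n=21: can move to 7, which is L ⇒ W
From 21 Alice can move to 7, reaching an L position.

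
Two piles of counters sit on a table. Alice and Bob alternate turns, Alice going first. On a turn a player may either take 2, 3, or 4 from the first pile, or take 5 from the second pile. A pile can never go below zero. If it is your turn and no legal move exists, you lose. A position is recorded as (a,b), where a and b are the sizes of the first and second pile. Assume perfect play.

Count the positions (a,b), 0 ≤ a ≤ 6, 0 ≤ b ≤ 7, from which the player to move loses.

Compute win/loss labels from the base case upward. A position with no move is L. Any other position is W if it can reach an L in one move, else L.
Every move lowers a or b (never raises either), so fill the grid row by row in increasing a, and left to right within a row: each cell's successors are then already labelled.
      b=0  b=1  b=2  b=3  b=4  b=5  b=6  b=7
a=0:    L    L    L    L    L    W    W    W
a=1:    L    L    L    L    L    W    W    W
a=2:    W    W    W    W    W    L    L    L
a=3:    W    W    W    W    W    L    L    L
a=4:    W    W    W    W    W    W    W    W
a=5:    W    W    W    W    W    W    W    W
a=6:    L    L    L    L    L    W    W    W
Cells with no legal move (terminal, hence L): (0,0), (0,1), (0,2), (0,3), (0,4), (1,0), (1,1), (1,2), (1,3), (1,4).
The remaining L cells, each justified by listing all of its moves:
(2,5): →(0,5)(W), (2,0)(W) — all W, so L
(2,6): →(0,6)(W), (2,1)(W) — all W, so L
(2,7): →(0,7)(W), (2,2)(W) — all W, so L
(3,5): →(1,5)(W), (0,5)(W), (3,0)(W) — all W, so L
(3,6): →(1,6)(W), (0,6)(W), (3,1)(W) — all W, so L
(3,7): →(1,7)(W), (0,7)(W), (3,2)(W) — all W, so L
(6,0): →(4,0)(W), (3,0)(W), (2,0)(W) — all W, so L
(6,1): →(4,1)(W), (3,1)(W), (2,1)(W) — all W, so L
(6,2): →(4,2)(W), (3,2)(W), (2,2)(W) — all W, so L
(6,3): →(4,3)(W), (3,3)(W), (2,3)(W) — all W, so L
(6,4): →(4,4)(W), (3,4)(W), (2,4)(W) — all W, so L
Every other cell has at least one move into one of the L cells above, so it is W.
L cells per row: a=0: 5, a=1: 5, a=2: 3, a=3: 3, a=4: 0, a=5: 0, a=6: 5; total 21.

21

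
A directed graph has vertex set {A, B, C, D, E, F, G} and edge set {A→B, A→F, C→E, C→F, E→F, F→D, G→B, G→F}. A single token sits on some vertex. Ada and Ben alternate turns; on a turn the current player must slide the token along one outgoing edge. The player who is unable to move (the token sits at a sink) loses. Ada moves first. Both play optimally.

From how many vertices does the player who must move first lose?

3

Build the W/L table. Terminal = L. A non-terminal position is W if it has a move to some L; otherwise it is L.
Every edge goes from a vertex to one that appears earlier in the order D, B, F, E, C, A, G, so processing vertices in that order labels each vertex after all of its successors.
D: no outgoing edge → L
B: no outgoing edge → L
F: →D(L), so W
E: →F(W) only, which is W, so L
C: →E(L), so W
A: →B(L), so W
G: →B(L), so W
The L vertices are B, D, E; that is 3 in all.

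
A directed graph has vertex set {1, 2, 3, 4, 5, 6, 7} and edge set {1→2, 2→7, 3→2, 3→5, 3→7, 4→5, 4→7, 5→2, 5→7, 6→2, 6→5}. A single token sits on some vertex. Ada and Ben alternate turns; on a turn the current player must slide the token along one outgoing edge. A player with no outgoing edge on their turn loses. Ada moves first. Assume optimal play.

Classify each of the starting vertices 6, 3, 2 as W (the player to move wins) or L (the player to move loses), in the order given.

6: L, 3: W, 2: W

Build the W/L table. Terminal = L. A non-terminal position is W if it has a move to some L; otherwise it is L.
Every edge goes from a vertex to one that appears earlier in the order 7, 2, 5, 4, 1, 3, 6, so processing vertices in that order labels each vertex after all of its successors.
7: no outgoing edge → L
2: →7(L), so W
5: →7(L), so W
4: →7(L), so W
1: →2(W) only, which is W, so L
3: →7(L), so W
6: →5(W), 2(W) — all W, so L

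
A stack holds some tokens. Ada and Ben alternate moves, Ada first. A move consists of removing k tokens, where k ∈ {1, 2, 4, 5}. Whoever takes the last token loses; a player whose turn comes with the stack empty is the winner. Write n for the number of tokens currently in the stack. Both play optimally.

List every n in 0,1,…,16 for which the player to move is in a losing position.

Positions with no move are W. A position that does have a move is losing for the player to move precisely when every available move leads to a winning position for the opponent. Fill in the labels:
n=0: no move; the opponent has just taken the last token and therefore loses → W
n=1: the only move is to 0(W), a W ⇒ L
n=2: can move to 1, which is L ⇒ W
n=3: can move to 1, which is L ⇒ W
n=4: moves to 3(W), 2(W), 0(W); every one is W ⇒ L
n=5: can move to 4, which is L ⇒ W
n=6: can move to 4, which is L ⇒ W
n=7: moves to 6(W), 5(W), 3(W), 2(W); every one is W ⇒ L
n=8: can move to 7, which is L ⇒ W
n=9: can move to 7, which is L ⇒ W
n=10: moves to 9(W), 8(W), 6(W), 5(W); every one is W ⇒ L
n=11: can move to 10, which is L ⇒ W
n=12: can move to 10, which is L ⇒ W
n=13: moves to 12(W), 11(W), 9(W), 8(W); every one is W ⇒ L
n=14: can move to 13, which is L ⇒ W
n=15: can move to 13, which is L ⇒ W
n=16: moves to 15(W), 14(W), 12(W), 11(W); every one is W ⇒ L
The losing starting values of n are exactly the entries labelled L in this table (6 of them).

1, 4, 7, 10, 13, 16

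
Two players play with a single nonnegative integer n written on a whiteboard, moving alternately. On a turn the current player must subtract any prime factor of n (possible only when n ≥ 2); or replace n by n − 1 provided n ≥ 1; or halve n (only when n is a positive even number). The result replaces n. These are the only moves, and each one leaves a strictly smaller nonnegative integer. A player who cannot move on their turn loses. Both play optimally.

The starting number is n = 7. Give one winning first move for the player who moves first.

Build the W/L table. Terminal = L. A non-terminal position is W if it has a move to some L; otherwise it is L.
n=0: no move → L
n=1: →0(L), so W
n=2: →0(L), so W
n=3: →0(L), so W
n=4: →2(W), 3(W) — all W, so L
n=5: →0(L), so W
n=6: →4(L), so W
n=7: →0(L), so W
From 7, the L positions reachable in one move are: 0.

Move to 0.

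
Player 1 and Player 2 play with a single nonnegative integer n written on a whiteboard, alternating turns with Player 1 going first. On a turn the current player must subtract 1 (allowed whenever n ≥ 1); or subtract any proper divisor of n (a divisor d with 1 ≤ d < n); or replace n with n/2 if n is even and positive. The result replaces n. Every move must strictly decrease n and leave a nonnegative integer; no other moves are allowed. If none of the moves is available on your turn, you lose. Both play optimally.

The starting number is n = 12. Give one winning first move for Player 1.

Use the standard recursion: the mover loses at a terminal position; elsewhere, the mover wins exactly when some move hands the opponent an L position.
n=0: no move → L
n=1: →0(L), so W
n=2: →1(W) only, which is W, so L
n=3: →2(L), so W
n=4: →2(L), so W
n=5: →4(W) only, which is W, so L
n=6: →5(L), so W
n=7: →6(W) only, which is W, so L
n=8: →7(L), so W
n=9: →6(W), 8(W) — all W, so L
n=10: →5(L), so W
n=11: →10(W) only, which is W, so L
n=12: →9(L), so W
From 12, the L positions reachable in one move are: 9, 11. Any move reaching one of these is winning.

Move to 9.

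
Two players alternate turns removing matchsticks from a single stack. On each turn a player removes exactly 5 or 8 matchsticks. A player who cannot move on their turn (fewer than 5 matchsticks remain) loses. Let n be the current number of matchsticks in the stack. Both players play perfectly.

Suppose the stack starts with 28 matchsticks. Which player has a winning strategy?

The second player wins.

Classify positions by backward induction: terminal positions (no move available) are L. From any other position, the mover wins iff some move reaches an L.
n=0: no move → L
n=1: no move → L
n=2: no move → L
n=3: no move → L
n=4: no move → L
n=5: can move to 0, which is L ⇒ W
n=6: can move to 1, which is L ⇒ W
n=7: can move to 2, which is L ⇒ W
n=8: can move to 3, which is L ⇒ W
n=9: can move to 4, which is L ⇒ W
n=10: can move to 2, which is L ⇒ W
n=11: can move to 3, which is L ⇒ W
n=12: can move to 4, which is L ⇒ W
n=13: moves to 8(W), 5(W); every one is W ⇒ L
n=14: moves to 9(W), 6(W); every one is W ⇒ L
n=15: moves to 10(W), 7(W); every one is W ⇒ L
n=16: moves to 11(W), 8(W); every one is W ⇒ L
n=17: moves to 12(W), 9(W); every one is W ⇒ L
n=18: can move to 13, which is L ⇒ W
n=19: can move to 14, which is L ⇒ W
n=20: can move to 15, which is L ⇒ W
n=21: can move to 16, which is L ⇒ W
n=22: can move to 17, which is L ⇒ W
n=23: can move to 15, which is L ⇒ W
n=24: can move to 16, which is L ⇒ W
n=25: can move to 17, which is L ⇒ W
n=26: moves to 21(W), 18(W); every one is W ⇒ L
n=27: moves to 22(W), 19(W); every one is W ⇒ L
n=28: moves to 23(W), 20(W); every one is W ⇒ L
The starting position 28 is L: whatever the player to move does, the opponent receives a W position.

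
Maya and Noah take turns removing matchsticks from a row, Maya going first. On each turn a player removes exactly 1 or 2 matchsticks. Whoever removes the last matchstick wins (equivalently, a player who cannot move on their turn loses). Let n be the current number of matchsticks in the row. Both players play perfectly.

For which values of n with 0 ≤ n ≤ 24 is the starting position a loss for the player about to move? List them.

0, 3, 6, 9, 12, 15, 18, 21, 24

Compute win/loss labels from the base case upward. A position with no move is L. Any other position is W if it can reach an L in one move, else L.
n=0: no move → L
n=1: →0(L), so W
n=2: →0(L), so W
n=3: →2(W), 1(W) — all W, so L
n=4: →3(L), so W
n=5: →3(L), so W
n=6: →5(W), 4(W) — all W, so L
n=7: →6(L), so W
n=8: →6(L), so W
n=9: →8(W), 7(W) — all W, so L
n=10: →9(L), so W
n=11: →9(L), so W
n=12: →11(W), 10(W) — all W, so L
n=13: →12(L), so W
n=14: →12(L), so W
n=15: →14(W), 13(W) — all W, so L
n=16: →15(L), so W
n=17: →15(L), so W
n=18: →17(W), 16(W) — all W, so L
n=19: →18(L), so W
n=20: →18(L), so W
n=21: →20(W), 19(W) — all W, so L
n=22: →21(L), so W
n=23: →21(L), so W
n=24: →23(W), 22(W) — all W, so L
Reading off the rows marked L gives the requested list; there are 9 such values of n.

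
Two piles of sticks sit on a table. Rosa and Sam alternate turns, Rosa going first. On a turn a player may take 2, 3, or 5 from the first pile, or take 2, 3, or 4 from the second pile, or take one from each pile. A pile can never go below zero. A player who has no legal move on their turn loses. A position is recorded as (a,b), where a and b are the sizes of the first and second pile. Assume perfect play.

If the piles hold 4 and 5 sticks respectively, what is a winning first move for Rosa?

Use the standard recursion: the mover loses at a terminal position; elsewhere, the mover wins exactly when some move hands the opponent an L position.
No move ever increases a pile, so every position that can arise here has a ≤ 4 and b ≤ 5; it is enough to label the cells with 0 ≤ a ≤ 4 and 0 ≤ b ≤ 5.
Every move lowers a or b (never raises either), so fill the grid row by row in increasing a, and left to right within a row: each cell's successors are then already labelled.
      b=0  b=1  b=2  b=3  b=4  b=5
a=0:    L    L    W    W    W    W
a=1:    L    W    W    W    W    L
a=2:    W    W    L    L    W    W
a=3:    W    W    L    W    W    W
a=4:    W    L    W    W    W    W
Cells with no legal move (terminal, hence L): (0,0), (0,1), (1,0).
The remaining L cells, each justified by listing all of its moves:
(1,5): L (options (1,3)(W), (1,2)(W), (1,1)(W), (0,4)(W) are all W)
(2,2): L (options (0,2)(W), (2,0)(W), (1,1)(W) are all W)
(2,3): L (options (0,3)(W), (2,1)(W), (2,0)(W), (1,2)(W) are all W)
(3,2): L (options (1,2)(W), (0,2)(W), (3,0)(W), (2,1)(W) are all W)
(4,1): L (options (2,1)(W), (1,1)(W), (3,0)(W) are all W)
Every other cell has at least one move into one of the L cells above, so it is W.
From (4,5), the L positions reachable in one move are: (1,5), (4,1). Any move reaching one of these is winning.

Move to (1,5).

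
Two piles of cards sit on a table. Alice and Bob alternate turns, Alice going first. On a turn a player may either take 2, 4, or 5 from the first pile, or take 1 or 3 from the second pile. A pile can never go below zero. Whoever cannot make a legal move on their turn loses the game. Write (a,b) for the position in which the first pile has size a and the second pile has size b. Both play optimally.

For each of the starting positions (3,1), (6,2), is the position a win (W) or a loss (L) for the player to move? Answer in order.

Work bottom-up. With no move the player to move loses. Otherwise the position is W if at least one move leads to an L position for the opponent, and L if every move leads to a W.
No move ever increases a pile, so every position that can arise here has a ≤ 6 and b ≤ 2; it is enough to label the cells with 0 ≤ a ≤ 6 and 0 ≤ b ≤ 2.
Every move lowers a or b (never raises either), so fill the grid row by row in increasing a, and left to right within a row: each cell's successors are then already labelled.
      b=0  b=1  b=2
a=0:    L    W    L
a=1:    L    W    L
a=2:    W    L    W
a=3:    W    L    W
a=4:    W    W    W
a=5:    W    W    W
a=6:    W    W    W
Cells with no legal move (terminal, hence L): (0,0), (1,0).
The remaining L cells, each justified by listing all of its moves:
(0,2): →(0,1)(W) only, which is W, so L
(1,2): →(1,1)(W) only, which is W, so L
(2,1): →(0,1)(W), (2,0)(W) — all W, so L
(3,1): →(1,1)(W), (3,0)(W) — all W, so L
Every other cell has at least one move into one of the L cells above, so it is W.
(3,1): one of the L cells justified above, so L
(6,2): the move to (1,2) reaches an L cell, so W

(3,1): L, (6,2): W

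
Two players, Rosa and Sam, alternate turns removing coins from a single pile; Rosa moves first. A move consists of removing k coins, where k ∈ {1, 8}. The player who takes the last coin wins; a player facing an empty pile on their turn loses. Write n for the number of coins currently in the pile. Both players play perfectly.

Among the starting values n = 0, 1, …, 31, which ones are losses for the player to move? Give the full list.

Work bottom-up. With no move the player to move loses. Otherwise the position is W if at least one move leads to an L position for the opponent, and L if every move leads to a W.
n=0: no move → L
n=1: can move to 0, which is L ⇒ W
n=2: the only move is to 1(W), a W ⇒ L
n=3: can move to 2, which is L ⇒ W
n=4: the only move is to 3(W), a W ⇒ L
n=5: can move to 4, which is L ⇒ W
n=6: the only move is to 5(W), a W ⇒ L
n=7: can move to 6, which is L ⇒ W
n=8: can move to 0, which is L ⇒ W
n=9: moves to 8(W), 1(W); every one is W ⇒ L
n=10: can move to 9, which is L ⇒ W
n=11: moves to 10(W), 3(W); every one is W ⇒ L
n=12: can move to 11, which is L ⇒ W
n=13: moves to 12(W), 5(W); every one is W ⇒ L
n=14: can move to 13, which is L ⇒ W
n=15: moves to 14(W), 7(W); every one is W ⇒ L
n=16: can move to 15, which is L ⇒ W
n=17: can move to 9, which is L ⇒ W
n=18: moves to 17(W), 10(W); every one is W ⇒ L
n=19: can move to 18, which is L ⇒ W
n=20: moves to 19(W), 12(W); every one is W ⇒ L
n=21: can move to 20, which is L ⇒ W
n=22: moves to 21(W), 14(W); every one is W ⇒ L
n=23: can move to 22, which is L ⇒ W
n=24: moves to 23(W), 16(W); every one is W ⇒ L
n=25: can move to 24, which is L ⇒ W
n=26: can move to 18, which is L ⇒ W
n=27: moves to 26(W), 19(W); every one is W ⇒ L
n=28: can move to 27, which is L ⇒ W
n=29: moves to 28(W), 21(W); every one is W ⇒ L
n=30: can move to 29, which is L ⇒ W
n=31: moves to 30(W), 23(W); every one is W ⇒ L
Reading off the rows marked L gives the requested list; there are 15 such values of n.

0, 2, 4, 6, 9, 11, 13, 15, 18, 20, 22, 24, 27, 29, 31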